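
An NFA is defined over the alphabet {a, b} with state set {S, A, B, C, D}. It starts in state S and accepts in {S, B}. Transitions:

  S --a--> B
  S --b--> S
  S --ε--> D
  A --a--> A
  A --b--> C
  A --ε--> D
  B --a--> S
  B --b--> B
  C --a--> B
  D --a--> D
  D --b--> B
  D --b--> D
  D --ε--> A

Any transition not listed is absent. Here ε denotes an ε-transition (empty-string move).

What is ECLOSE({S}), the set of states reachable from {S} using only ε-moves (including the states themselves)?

{S, A, D}

Begin with {S}.
ε-move S → D; add D.
ε-move D → A; add A.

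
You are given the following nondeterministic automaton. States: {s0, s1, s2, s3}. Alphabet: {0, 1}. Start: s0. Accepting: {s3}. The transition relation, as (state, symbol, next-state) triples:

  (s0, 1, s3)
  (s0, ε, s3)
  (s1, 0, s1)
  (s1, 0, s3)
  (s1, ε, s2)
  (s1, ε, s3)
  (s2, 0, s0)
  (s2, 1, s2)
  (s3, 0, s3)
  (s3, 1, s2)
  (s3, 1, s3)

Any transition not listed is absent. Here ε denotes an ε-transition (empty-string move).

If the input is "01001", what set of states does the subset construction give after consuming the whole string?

Start: ε-closure({s0}) = {s0, s3}.
Read '0': {s0, s3} → {s3}.
Read '1': {s3} → {s2, s3}.
Read '0': {s2, s3} → {s0, s3}.
Read '0': {s0, s3} → {s3}.
Read '1': {s3} → {s2, s3}.

{s2, s3}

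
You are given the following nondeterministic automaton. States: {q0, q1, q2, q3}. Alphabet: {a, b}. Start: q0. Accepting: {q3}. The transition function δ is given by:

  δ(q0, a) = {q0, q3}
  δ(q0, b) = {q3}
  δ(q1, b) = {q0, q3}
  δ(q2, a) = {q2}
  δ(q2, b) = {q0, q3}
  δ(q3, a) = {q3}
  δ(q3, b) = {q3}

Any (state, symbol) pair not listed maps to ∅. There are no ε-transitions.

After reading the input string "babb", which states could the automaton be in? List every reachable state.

Start in {q0}.
Read 'b': {q0} → {q3}.
Read 'a': {q3} → {q3}.
Read 'b': {q3} → {q3}.
Read 'b': {q3} → {q3}.

{q3}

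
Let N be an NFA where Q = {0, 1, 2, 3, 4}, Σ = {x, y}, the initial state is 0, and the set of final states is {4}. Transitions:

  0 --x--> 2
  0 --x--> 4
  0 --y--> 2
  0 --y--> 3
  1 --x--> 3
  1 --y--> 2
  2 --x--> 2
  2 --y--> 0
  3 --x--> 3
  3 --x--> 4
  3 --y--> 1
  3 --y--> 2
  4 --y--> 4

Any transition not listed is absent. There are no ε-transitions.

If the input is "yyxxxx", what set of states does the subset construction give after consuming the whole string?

Start in {0}.
Read 'y': {0} → {2, 3}.
Read 'y': {2, 3} → {0, 1, 2}.
Read 'x': {0, 1, 2} → {2, 3, 4}.
Read 'x': {2, 3, 4} → {2, 3, 4}.
Read 'x': {2, 3, 4} → {2, 3, 4}.
Read 'x': {2, 3, 4} → {2, 3, 4}.

{2, 3, 4}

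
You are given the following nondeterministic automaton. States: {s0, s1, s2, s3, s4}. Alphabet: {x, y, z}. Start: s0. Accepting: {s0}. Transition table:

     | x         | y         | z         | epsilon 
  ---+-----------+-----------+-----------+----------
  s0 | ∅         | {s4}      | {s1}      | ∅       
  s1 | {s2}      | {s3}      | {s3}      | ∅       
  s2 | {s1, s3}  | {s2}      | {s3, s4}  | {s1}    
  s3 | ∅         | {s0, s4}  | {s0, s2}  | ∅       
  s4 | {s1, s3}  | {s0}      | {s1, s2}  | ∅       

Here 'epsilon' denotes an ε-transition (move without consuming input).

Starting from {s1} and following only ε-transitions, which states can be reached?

Begin with {s1}.
No ε-moves leave this set, so the closure equals the set itself.

{s1}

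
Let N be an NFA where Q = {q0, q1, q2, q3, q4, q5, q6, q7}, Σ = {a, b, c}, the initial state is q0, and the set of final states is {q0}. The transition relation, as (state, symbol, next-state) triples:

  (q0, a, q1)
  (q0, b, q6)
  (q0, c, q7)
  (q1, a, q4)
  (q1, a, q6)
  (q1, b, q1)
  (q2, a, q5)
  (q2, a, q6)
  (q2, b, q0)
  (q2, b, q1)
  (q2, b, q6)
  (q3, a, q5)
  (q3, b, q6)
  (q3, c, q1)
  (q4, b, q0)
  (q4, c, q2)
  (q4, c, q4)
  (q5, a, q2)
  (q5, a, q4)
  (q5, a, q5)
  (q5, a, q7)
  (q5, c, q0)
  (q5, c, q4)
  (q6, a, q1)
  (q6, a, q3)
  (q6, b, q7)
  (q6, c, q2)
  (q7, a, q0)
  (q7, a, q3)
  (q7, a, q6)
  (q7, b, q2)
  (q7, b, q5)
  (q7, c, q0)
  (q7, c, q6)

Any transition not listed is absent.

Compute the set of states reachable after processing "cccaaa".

Start in {q0}.
Read 'c': q0→{q7}; now {q7}.
Read 'c': q7→{q0, q6}; now {q0, q6}.
Read 'c': q0→{q7}, q6→{q2}; now {q2, q7}.
Read 'a': q2→{q5, q6}, q7→{q0, q3, q6}; now {q0, q3, q5, q6}.
Read 'a': q0→{q1}, q3→{q5}, q5→{q2, q4, q5, q7}, q6→{q1, q3}; now {q1, q2, q3, q4, q5, q7}.
Read 'a': q1→{q4, q6}, q2→{q5, q6}, q3→{q5}, q4→∅, q5→{q2, q4, q5, q7}, q7→{q0, q3, q6}; now {q0, q2, q3, q4, q5, q6, q7}.

{q0, q2, q3, q4, q5, q6, q7}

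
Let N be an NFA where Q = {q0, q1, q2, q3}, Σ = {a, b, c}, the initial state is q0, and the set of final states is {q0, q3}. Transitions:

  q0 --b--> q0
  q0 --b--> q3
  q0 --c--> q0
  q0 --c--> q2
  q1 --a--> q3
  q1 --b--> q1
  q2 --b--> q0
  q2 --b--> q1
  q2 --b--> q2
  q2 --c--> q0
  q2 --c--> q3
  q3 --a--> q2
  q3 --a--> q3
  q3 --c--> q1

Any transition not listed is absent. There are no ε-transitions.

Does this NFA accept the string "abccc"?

Start in {q0}.
Read 'a': {q0} → ∅.
The set is empty and remains empty for the remaining 4 symbols.
The final set ∅ contains no accepting state.

No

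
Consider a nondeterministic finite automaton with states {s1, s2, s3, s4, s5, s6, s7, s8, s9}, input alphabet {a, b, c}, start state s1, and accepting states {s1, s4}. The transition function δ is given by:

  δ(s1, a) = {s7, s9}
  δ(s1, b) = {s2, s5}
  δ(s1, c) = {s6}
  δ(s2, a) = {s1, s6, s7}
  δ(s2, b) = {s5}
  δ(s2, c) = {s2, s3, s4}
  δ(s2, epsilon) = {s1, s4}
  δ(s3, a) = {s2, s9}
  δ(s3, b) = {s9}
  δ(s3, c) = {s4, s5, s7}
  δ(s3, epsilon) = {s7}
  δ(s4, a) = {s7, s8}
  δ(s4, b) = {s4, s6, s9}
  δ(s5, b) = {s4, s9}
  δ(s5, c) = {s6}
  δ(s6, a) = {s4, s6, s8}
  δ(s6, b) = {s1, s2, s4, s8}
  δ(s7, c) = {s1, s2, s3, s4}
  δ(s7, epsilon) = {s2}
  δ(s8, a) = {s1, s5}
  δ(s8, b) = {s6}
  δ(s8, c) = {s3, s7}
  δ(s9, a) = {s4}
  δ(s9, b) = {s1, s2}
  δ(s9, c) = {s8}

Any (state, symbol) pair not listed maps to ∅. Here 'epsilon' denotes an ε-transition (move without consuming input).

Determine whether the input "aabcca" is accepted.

Start in {s1}.
Read 'a': {s1} → {s1, s2, s4, s7, s9}.
Read 'a': {s1, s2, s4, s7, s9} → {s1, s2, s4, s6, s7, s8, s9}.
Read 'b': {s1, s2, s4, s6, s7, s8, s9} → {s1, s2, s4, s5, s6, s8, s9}.
Read 'c': {s1, s2, s4, s5, s6, s8, s9} → {s1, s2, s3, s4, s6, s7, s8}.
Read 'c': {s1, s2, s3, s4, s6, s7, s8} → {s1, s2, s3, s4, s5, s6, s7}.
Read 'a': {s1, s2, s3, s4, s5, s6, s7} → {s1, s2, s4, s6, s7, s8, s9}.
The final set {s1, s2, s4, s6, s7, s8, s9} contains the accepting states s1, s4.

Yes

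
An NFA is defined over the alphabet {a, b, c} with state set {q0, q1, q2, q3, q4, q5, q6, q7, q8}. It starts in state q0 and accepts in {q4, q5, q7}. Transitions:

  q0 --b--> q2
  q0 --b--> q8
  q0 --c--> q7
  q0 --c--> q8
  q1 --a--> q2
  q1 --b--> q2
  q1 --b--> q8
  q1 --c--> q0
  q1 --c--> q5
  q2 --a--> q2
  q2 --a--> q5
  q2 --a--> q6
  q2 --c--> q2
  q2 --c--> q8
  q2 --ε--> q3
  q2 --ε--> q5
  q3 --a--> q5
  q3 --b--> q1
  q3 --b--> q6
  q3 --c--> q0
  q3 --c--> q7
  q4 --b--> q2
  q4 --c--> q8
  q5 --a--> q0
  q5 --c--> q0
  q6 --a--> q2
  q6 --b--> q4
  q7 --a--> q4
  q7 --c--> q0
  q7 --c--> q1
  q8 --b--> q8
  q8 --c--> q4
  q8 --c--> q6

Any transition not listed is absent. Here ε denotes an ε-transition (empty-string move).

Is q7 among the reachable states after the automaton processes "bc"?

Yes

Start in {q0}.
Read 'b': q0→{q2, q8}; union {q2, q8}; ε-closure = {q2, q3, q5, q8}.
Read 'c': q2→{q2, q8}, q3→{q0, q7}, q5→{q0}, q8→{q4, q6}; union {q0, q2, q4, q6, q7, q8}; ε-closure = {q0, q2, q3, q4, q5, q6, q7, q8}.
State q7 is in {q0, q2, q3, q4, q5, q6, q7, q8}.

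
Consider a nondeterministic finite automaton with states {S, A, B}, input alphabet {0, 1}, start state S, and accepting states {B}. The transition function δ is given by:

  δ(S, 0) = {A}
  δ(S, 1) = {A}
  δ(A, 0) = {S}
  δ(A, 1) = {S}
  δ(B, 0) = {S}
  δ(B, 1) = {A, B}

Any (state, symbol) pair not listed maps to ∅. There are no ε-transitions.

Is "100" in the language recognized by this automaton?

Start in {S}.
Read '1': {S} → {A}.
Read '0': {A} → {S}.
Read '0': {S} → {A}.
The final set {A} contains no accepting state.

No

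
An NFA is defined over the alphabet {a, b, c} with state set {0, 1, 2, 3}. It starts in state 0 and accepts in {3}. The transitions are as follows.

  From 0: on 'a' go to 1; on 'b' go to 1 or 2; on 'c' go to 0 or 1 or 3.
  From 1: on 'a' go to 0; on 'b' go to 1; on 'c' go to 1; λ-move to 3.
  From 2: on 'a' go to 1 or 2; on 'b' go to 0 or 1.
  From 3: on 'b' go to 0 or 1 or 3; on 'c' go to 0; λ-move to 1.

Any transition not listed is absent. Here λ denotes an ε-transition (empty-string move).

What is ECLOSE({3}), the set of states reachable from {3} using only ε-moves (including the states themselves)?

{1, 3}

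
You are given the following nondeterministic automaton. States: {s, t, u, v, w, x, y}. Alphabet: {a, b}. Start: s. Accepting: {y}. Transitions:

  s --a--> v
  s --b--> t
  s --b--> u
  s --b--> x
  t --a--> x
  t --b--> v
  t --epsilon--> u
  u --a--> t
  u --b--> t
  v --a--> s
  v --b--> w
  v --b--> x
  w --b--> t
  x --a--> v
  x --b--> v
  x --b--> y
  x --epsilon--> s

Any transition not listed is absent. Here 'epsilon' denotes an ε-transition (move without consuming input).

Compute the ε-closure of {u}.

Begin with {u}.
No ε-moves leave this set, so the closure equals the set itself.

{u}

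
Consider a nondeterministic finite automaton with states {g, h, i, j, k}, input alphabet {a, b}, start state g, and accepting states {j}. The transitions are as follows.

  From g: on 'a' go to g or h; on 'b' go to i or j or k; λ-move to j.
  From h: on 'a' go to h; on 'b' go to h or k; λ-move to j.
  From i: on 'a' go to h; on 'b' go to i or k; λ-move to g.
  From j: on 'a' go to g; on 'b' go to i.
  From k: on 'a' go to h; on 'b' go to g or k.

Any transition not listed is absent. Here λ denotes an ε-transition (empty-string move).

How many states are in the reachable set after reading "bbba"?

Start: ε-closure({g}) = {g, j}.
Read 'b': {g, j} → {g, i, j, k}.
Read 'b': {g, i, j, k} → {g, i, j, k}.
Read 'b': {g, i, j, k} → {g, i, j, k}.
Read 'a': {g, i, j, k} → {g, h, j}.
That set has 3 states.

3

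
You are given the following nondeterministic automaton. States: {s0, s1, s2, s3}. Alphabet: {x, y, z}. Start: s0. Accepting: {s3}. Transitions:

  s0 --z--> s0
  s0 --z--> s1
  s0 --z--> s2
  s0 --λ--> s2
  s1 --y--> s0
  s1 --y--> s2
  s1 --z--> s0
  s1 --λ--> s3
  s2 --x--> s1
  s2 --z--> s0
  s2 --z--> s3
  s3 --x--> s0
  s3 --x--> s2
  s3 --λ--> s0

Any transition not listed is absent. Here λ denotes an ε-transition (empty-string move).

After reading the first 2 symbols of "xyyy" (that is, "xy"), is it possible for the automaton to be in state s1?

No

Start: ε-closure({s0}) = {s0, s2}.
Read 'x': {s0, s2} → {s0, s1, s2, s3}.
Read 'y': {s0, s1, s2, s3} → {s0, s2}.
State s1 is not in {s0, s2}.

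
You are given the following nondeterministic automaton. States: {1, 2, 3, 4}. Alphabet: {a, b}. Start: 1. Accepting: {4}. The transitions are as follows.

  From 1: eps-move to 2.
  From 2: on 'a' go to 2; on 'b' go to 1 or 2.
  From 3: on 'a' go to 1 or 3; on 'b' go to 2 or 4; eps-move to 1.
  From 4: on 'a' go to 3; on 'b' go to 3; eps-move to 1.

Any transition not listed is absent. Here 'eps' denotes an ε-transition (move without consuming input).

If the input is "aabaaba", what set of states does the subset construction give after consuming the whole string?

Start: ε-closure({1}) = {1, 2}.
Read 'a': 1→∅, 2→{2}; now {2}.
Read 'a': 2→{2}; now {2}.
Read 'b': 2→{1, 2}; now {1, 2}.
Read 'a': 1→∅, 2→{2}; now {2}.
Read 'a': 2→{2}; now {2}.
Read 'b': 2→{1, 2}; now {1, 2}.
Read 'a': 1→∅, 2→{2}; now {2}.

{2}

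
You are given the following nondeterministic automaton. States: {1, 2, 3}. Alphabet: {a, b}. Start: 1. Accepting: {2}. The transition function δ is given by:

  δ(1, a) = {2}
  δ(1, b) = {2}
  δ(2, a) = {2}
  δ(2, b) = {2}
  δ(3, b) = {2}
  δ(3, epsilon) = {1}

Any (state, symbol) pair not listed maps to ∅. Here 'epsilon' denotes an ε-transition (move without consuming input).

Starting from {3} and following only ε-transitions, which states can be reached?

Begin with {3}.
ε-move 3 → 1; add 1.

{1, 3}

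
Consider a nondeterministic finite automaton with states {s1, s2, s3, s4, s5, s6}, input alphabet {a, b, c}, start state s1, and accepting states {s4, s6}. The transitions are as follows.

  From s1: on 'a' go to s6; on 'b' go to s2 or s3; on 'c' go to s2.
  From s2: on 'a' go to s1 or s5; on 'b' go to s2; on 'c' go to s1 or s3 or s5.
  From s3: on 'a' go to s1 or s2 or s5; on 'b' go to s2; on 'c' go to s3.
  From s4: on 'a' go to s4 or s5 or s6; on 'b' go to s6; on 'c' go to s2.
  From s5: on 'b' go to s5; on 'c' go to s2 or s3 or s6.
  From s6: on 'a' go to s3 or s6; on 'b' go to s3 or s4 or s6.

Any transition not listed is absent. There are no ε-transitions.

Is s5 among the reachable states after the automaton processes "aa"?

Start in {s1}.
Read 'a': {s1} → {s6}.
Read 'a': {s6} → {s3, s6}.
State s5 is not in {s3, s6}.

No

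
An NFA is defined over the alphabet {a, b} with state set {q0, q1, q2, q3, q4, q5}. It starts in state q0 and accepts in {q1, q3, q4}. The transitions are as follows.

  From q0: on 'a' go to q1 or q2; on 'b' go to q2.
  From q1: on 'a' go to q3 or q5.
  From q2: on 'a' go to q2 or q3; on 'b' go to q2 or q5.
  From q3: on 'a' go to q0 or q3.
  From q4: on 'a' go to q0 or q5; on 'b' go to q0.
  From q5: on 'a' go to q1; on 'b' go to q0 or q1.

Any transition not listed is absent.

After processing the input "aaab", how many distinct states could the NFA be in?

2

Start in {q0}.
Read 'a': q0→{q1, q2}; now {q1, q2}.
Read 'a': q1→{q3, q5}, q2→{q2, q3}; now {q2, q3, q5}.
Read 'a': q2→{q2, q3}, q3→{q0, q3}, q5→{q1}; now {q0, q1, q2, q3}.
Read 'b': q0→{q2}, q1→∅, q2→{q2, q5}, q3→∅; now {q2, q5}.
That set has 2 states.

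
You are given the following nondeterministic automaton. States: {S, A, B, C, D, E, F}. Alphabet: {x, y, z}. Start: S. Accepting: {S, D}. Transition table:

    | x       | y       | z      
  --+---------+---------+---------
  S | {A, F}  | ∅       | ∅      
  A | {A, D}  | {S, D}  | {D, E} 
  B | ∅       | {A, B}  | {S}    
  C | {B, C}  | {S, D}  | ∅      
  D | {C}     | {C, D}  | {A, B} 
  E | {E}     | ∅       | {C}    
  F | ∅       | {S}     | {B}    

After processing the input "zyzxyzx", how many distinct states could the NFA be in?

0

Start in {S}.
Read 'z': S→∅; now ∅.
The set is empty and remains empty for the remaining 6 symbols.
That set has 0 states.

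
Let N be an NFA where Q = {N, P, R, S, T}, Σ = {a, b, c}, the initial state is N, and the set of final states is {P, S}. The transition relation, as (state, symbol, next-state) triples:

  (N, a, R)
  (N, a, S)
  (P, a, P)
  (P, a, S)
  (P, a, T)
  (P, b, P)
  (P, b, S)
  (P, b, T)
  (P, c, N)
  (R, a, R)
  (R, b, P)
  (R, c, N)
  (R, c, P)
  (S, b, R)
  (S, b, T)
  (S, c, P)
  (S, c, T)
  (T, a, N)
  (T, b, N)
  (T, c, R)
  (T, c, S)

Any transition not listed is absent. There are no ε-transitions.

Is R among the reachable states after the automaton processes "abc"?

Yes

Start in {N}.
Read 'a': N→{R, S}; now {R, S}.
Read 'b': R→{P}, S→{R, T}; now {P, R, T}.
Read 'c': P→{N}, R→{N, P}, T→{R, S}; now {N, P, R, S}.
State R is in {N, P, R, S}.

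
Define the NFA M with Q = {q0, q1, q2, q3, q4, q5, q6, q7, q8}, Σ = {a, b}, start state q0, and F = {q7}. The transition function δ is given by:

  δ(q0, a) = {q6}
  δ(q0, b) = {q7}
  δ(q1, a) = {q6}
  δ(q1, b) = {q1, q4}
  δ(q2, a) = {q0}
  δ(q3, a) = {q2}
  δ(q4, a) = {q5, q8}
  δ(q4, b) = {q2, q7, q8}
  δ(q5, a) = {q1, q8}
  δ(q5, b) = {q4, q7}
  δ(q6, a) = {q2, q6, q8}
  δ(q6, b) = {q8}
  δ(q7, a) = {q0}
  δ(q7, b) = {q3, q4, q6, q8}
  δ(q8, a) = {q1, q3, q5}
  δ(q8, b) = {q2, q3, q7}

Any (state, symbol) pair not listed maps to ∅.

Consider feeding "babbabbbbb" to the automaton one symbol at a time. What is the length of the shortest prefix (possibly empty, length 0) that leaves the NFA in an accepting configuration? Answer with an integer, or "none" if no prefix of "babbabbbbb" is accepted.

1

Start in {q0}.
Read 'b': q0→{q7}; now {q7}.
None of the earlier sets intersect F, but {q7} does.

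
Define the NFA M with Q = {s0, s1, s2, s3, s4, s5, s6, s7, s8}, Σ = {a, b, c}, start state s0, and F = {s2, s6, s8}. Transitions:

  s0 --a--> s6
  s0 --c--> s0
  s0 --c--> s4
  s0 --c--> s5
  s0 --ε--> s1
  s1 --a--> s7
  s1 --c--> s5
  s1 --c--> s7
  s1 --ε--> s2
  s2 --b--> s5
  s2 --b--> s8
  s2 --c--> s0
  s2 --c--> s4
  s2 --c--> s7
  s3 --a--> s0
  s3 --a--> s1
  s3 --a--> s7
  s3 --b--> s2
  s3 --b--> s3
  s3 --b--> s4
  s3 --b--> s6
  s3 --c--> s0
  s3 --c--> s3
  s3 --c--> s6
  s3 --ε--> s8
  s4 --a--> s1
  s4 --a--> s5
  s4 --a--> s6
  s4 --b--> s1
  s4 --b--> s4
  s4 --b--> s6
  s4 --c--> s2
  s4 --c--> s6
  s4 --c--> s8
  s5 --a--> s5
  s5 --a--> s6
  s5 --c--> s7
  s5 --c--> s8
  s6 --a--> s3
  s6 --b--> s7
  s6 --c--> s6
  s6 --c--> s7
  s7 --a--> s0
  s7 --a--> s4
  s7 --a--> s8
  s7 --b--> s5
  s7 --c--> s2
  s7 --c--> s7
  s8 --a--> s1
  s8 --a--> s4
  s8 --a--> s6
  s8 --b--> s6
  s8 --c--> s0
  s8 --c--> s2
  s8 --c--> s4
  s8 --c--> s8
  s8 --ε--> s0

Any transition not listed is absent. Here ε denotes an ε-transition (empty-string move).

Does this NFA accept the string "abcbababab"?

Yes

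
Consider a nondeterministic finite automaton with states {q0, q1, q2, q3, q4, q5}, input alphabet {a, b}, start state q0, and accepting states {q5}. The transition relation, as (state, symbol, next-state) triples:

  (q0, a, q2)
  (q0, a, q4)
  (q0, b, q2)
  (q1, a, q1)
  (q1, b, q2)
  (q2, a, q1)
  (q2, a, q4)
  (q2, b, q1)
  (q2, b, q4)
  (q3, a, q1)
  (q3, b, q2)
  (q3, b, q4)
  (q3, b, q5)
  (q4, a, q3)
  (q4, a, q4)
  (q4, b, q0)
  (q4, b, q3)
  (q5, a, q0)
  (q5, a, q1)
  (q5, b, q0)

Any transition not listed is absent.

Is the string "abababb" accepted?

Yes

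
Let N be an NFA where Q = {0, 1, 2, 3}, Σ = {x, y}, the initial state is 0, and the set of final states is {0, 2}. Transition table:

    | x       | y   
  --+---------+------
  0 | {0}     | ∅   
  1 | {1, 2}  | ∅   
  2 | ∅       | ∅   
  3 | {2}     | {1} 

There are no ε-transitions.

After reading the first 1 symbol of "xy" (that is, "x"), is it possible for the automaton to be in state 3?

Start in {0}.
Read 'x': {0} → {0}.
State 3 is not in {0}.

No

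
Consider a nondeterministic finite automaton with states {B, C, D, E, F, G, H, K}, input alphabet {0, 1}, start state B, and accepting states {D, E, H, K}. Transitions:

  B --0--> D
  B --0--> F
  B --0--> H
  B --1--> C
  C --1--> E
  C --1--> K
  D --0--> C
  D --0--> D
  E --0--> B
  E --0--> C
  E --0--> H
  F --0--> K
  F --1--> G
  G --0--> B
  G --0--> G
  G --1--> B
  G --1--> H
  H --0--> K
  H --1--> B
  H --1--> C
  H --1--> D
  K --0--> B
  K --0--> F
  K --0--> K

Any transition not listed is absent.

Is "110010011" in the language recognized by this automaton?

Yes

Start in {B}.
Read '1': B→{C}; now {C}.
Read '1': C→{E, K}; now {E, K}.
Read '0': E→{B, C, H}, K→{B, F, K}; now {B, C, F, H, K}.
Read '0': B→{D, F, H}, C→∅, F→{K}, H→{K}, K→{B, F, K}; now {B, D, F, H, K}.
Read '1': B→{C}, D→∅, F→{G}, H→{B, C, D}, K→∅; now {B, C, D, G}.
Read '0': B→{D, F, H}, C→∅, D→{C, D}, G→{B, G}; now {B, C, D, F, G, H}.
Read '0': B→{D, F, H}, C→∅, D→{C, D}, F→{K}, G→{B, G}, H→{K}; now {B, C, D, F, G, H, K}.
Read '1': B→{C}, C→{E, K}, D→∅, F→{G}, G→{B, H}, H→{B, C, D}, K→∅; now {B, C, D, E, G, H, K}.
Read '1': B→{C}, C→{E, K}, D→∅, E→∅, G→{B, H}, H→{B, C, D}, K→∅; now {B, C, D, E, H, K}.
The final set {B, C, D, E, H, K} contains the accepting states D, E, H, K.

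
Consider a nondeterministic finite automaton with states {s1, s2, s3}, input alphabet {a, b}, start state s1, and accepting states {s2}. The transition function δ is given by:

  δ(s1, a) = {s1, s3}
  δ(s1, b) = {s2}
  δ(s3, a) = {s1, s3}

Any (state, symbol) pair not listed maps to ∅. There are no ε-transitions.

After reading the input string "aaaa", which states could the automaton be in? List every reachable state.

{s1, s3}

Start in {s1}.
Read 'a': {s1} → {s1, s3}.
Read 'a': {s1, s3} → {s1, s3}.
Read 'a': {s1, s3} → {s1, s3}.
Read 'a': {s1, s3} → {s1, s3}.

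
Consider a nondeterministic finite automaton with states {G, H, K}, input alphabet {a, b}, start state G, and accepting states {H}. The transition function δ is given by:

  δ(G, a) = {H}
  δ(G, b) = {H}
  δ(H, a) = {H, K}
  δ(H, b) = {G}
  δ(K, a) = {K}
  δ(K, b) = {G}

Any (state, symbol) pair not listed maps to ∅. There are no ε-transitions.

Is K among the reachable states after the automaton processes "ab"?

Start in {G}.
Read 'a': {G} → {H}.
Read 'b': {H} → {G}.
State K is not in {G}.

No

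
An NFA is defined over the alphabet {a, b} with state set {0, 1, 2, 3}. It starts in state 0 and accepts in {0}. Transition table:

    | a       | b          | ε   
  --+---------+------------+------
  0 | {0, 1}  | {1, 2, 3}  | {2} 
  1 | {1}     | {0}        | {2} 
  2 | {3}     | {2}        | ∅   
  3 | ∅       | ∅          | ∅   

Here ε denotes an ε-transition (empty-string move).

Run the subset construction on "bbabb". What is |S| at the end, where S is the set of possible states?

4

Start: ε-closure({0}) = {0, 2}.
Read 'b': {0, 2} → {1, 2, 3}.
Read 'b': {1, 2, 3} → {0, 2}.
Read 'a': {0, 2} → {0, 1, 2, 3}.
Read 'b': {0, 1, 2, 3} → {0, 1, 2, 3}.
Read 'b': {0, 1, 2, 3} → {0, 1, 2, 3}.
That set has 4 states.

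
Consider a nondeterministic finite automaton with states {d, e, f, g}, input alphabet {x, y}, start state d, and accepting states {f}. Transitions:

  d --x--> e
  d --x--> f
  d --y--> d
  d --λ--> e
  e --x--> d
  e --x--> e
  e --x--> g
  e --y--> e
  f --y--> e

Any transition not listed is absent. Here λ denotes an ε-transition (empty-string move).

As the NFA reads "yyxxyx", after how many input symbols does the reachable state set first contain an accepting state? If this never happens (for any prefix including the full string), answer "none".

Start: ε-closure({d}) = {d, e}.
Read 'y': d→{d}, e→{e}; now {d, e}.
Read 'y': d→{d}, e→{e}; now {d, e}.
Read 'x': d→{e, f}, e→{d, e, g}; now {d, e, f, g}.
None of the earlier sets intersect F, but {d, e, f, g} does.

3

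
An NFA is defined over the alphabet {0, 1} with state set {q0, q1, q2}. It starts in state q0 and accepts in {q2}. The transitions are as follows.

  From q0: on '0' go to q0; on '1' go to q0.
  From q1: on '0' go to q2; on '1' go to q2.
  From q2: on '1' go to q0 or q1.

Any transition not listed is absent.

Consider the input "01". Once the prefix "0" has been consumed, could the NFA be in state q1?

Start in {q0}.
Read '0': q0→{q0}; now {q0}.
State q1 is not in {q0}.

No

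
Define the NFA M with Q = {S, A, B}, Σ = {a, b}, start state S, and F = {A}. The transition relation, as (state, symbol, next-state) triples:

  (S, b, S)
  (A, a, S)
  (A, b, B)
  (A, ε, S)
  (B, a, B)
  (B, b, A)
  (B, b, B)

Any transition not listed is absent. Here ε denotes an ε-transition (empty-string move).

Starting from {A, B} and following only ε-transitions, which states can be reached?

Begin with {A, B}.
ε-move A → S; add S.

{S, A, B}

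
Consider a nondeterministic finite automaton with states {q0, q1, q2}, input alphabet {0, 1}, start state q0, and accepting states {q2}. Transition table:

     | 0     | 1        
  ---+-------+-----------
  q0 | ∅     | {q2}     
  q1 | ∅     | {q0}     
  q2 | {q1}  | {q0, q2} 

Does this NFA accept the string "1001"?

Start in {q0}.
Read '1': q0→{q2}; now {q2}.
Read '0': q2→{q1}; now {q1}.
Read '0': q1→∅; now ∅.
The set is empty and remains empty for the remaining 1 symbol.
The final set ∅ contains no accepting state.

No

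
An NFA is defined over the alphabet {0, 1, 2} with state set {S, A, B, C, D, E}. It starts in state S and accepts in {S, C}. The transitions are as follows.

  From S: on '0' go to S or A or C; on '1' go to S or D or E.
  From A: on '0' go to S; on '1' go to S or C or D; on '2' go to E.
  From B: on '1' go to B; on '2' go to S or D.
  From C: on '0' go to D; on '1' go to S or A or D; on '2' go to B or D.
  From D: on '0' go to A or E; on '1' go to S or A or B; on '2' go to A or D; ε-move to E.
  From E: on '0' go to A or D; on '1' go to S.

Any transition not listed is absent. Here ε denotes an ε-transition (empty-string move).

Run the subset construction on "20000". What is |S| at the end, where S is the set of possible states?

0

Start in {S}.
Read '2': {S} → ∅.
The set is empty and remains empty for the remaining 4 symbols.
That set has 0 states.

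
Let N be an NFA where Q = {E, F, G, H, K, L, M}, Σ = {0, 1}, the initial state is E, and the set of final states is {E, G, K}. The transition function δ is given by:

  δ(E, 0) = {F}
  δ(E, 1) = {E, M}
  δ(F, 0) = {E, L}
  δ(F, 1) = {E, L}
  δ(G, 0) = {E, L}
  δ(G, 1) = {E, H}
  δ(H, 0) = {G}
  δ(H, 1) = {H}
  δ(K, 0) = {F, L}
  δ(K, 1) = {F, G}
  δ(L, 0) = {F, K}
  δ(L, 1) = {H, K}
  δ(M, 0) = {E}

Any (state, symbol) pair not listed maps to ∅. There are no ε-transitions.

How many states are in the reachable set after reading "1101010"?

Start in {E}.
Read '1': {E} → {E, M}.
Read '1': {E, M} → {E, M}.
Read '0': {E, M} → {E, F}.
Read '1': {E, F} → {E, L, M}.
Read '0': {E, L, M} → {E, F, K}.
Read '1': {E, F, K} → {E, F, G, L, M}.
Read '0': {E, F, G, L, M} → {E, F, K, L}.
That set has 4 states.

4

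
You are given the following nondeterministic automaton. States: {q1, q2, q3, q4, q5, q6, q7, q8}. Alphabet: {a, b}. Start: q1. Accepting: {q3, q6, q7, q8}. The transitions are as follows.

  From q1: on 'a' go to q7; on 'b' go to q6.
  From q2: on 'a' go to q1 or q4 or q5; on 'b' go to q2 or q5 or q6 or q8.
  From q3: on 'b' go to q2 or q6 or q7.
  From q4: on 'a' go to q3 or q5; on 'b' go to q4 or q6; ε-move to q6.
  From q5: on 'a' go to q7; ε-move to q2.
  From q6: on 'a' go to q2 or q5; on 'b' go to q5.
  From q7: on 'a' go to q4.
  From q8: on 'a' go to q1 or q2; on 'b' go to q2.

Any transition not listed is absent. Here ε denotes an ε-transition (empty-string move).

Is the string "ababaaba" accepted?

Start in {q1}.
Read 'a': q1→{q7}; now {q7}.
Read 'b': q7→∅; now ∅.
The set is empty and remains empty for the remaining 6 symbols.
The final set ∅ contains no accepting state.

No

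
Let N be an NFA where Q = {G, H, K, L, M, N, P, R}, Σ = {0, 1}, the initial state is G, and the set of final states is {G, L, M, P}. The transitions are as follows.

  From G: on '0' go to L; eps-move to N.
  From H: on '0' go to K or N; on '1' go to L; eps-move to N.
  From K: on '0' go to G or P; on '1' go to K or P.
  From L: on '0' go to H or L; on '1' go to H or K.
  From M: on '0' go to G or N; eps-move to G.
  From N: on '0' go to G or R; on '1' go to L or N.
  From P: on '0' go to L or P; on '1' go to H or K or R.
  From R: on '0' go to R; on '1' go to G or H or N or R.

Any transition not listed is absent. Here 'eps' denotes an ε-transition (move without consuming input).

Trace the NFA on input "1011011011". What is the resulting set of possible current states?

{G, H, K, L, N, P, R}

Start: ε-closure({G}) = {G, N}.
Read '1': {G, N} → {L, N}.
Read '0': {L, N} → {G, H, L, N, R}.
Read '1': {G, H, L, N, R} → {G, H, K, L, N, R}.
Read '1': {G, H, K, L, N, R} → {G, H, K, L, N, P, R}.
Read '0': {G, H, K, L, N, P, R} → {G, H, K, L, N, P, R}.
Read '1': {G, H, K, L, N, P, R} → {G, H, K, L, N, P, R}.
Read '1': {G, H, K, L, N, P, R} → {G, H, K, L, N, P, R}.
Read '0': {G, H, K, L, N, P, R} → {G, H, K, L, N, P, R}.
Read '1': {G, H, K, L, N, P, R} → {G, H, K, L, N, P, R}.
Read '1': {G, H, K, L, N, P, R} → {G, H, K, L, N, P, R}.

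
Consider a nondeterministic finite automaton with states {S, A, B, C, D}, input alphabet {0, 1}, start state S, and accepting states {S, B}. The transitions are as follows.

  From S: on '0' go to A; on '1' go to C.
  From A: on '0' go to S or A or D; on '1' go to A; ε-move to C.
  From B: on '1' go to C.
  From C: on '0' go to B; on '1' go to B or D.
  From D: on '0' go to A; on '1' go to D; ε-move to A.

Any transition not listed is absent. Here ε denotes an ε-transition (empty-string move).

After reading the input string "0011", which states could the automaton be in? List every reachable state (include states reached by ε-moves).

{A, B, C, D}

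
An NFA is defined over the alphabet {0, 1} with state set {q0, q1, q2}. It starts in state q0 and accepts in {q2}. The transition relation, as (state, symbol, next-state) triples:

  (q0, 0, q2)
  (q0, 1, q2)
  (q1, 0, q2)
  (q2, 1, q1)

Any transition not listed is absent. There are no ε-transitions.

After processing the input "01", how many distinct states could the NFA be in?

1

Start in {q0}.
Read '0': q0→{q2}; now {q2}.
Read '1': q2→{q1}; now {q1}.
That set has 1 state.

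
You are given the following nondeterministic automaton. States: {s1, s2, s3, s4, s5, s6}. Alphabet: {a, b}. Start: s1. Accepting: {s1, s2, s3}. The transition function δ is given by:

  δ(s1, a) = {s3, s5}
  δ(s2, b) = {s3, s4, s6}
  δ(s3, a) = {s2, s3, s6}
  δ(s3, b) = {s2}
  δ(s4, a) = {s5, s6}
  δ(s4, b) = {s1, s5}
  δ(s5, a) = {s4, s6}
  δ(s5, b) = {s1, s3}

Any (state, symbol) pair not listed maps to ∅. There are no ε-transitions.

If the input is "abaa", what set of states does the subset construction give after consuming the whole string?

Start in {s1}.
Read 'a': {s1} → {s3, s5}.
Read 'b': {s3, s5} → {s1, s2, s3}.
Read 'a': {s1, s2, s3} → {s2, s3, s5, s6}.
Read 'a': {s2, s3, s5, s6} → {s2, s3, s4, s6}.

{s2, s3, s4, s6}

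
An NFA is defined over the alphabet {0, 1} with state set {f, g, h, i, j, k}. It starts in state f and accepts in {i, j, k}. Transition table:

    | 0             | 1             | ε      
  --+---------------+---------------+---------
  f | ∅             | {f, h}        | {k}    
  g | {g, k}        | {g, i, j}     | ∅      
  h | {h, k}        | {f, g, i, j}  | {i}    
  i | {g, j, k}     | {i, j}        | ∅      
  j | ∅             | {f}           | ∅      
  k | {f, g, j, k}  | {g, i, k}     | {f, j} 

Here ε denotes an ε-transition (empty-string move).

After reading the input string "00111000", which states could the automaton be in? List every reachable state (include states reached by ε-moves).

{f, g, h, i, j, k}

Start: ε-closure({f}) = {f, j, k}.
Read '0': f→∅, j→∅, k→{f, g, j, k}; now {f, g, j, k}.
Read '0': f→∅, g→{g, k}, j→∅, k→{f, g, j, k}; now {f, g, j, k}.
Read '1': f→{f, h}, g→{g, i, j}, j→{f}, k→{g, i, k}; now {f, g, h, i, j, k}.
Read '1': f→{f, h}, g→{g, i, j}, h→{f, g, i, j}, i→{i, j}, j→{f}, k→{g, i, k}; now {f, g, h, i, j, k}.
Read '1': f→{f, h}, g→{g, i, j}, h→{f, g, i, j}, i→{i, j}, j→{f}, k→{g, i, k}; now {f, g, h, i, j, k}.
Read '0': f→∅, g→{g, k}, h→{h, k}, i→{g, j, k}, j→∅, k→{f, g, j, k}; union {f, g, h, j, k}; ε-closure = {f, g, h, i, j, k}.
Read '0': f→∅, g→{g, k}, h→{h, k}, i→{g, j, k}, j→∅, k→{f, g, j, k}; union {f, g, h, j, k}; ε-closure = {f, g, h, i, j, k}.
Read '0': f→∅, g→{g, k}, h→{h, k}, i→{g, j, k}, j→∅, k→{f, g, j, k}; union {f, g, h, j, k}; ε-closure = {f, g, h, i, j, k}.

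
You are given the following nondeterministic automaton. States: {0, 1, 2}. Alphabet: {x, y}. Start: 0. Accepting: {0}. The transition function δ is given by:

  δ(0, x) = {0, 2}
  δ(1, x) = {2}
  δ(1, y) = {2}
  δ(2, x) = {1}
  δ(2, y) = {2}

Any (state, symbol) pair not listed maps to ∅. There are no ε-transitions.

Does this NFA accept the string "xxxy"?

Start in {0}.
Read 'x': 0→{0, 2}; now {0, 2}.
Read 'x': 0→{0, 2}, 2→{1}; now {0, 1, 2}.
Read 'x': 0→{0, 2}, 1→{2}, 2→{1}; now {0, 1, 2}.
Read 'y': 0→∅, 1→{2}, 2→{2}; now {2}.
The final set {2} contains no accepting state.

No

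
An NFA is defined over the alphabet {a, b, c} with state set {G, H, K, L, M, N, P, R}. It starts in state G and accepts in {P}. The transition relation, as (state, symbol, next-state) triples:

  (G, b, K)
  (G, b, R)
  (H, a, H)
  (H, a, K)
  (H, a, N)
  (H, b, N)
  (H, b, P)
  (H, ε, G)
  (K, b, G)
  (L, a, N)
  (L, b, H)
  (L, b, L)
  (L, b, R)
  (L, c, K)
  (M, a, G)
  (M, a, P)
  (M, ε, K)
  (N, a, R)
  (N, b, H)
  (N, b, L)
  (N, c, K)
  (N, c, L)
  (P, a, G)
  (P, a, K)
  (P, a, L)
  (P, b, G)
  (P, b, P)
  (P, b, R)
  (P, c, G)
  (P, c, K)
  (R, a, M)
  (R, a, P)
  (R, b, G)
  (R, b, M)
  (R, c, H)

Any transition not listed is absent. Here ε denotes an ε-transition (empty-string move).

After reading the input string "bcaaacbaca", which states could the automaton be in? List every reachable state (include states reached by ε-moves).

{G, H, K, N}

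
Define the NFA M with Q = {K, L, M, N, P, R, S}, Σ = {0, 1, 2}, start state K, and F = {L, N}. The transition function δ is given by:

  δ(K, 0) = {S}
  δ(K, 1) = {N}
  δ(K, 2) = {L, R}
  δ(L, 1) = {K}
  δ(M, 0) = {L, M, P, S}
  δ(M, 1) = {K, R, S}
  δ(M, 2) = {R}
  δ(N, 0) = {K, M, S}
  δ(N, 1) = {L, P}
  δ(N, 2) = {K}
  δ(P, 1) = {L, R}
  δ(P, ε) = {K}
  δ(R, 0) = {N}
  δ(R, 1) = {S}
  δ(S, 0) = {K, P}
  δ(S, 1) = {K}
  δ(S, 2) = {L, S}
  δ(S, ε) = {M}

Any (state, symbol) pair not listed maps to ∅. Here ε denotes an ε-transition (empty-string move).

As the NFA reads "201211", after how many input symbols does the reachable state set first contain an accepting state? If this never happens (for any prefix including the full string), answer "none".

1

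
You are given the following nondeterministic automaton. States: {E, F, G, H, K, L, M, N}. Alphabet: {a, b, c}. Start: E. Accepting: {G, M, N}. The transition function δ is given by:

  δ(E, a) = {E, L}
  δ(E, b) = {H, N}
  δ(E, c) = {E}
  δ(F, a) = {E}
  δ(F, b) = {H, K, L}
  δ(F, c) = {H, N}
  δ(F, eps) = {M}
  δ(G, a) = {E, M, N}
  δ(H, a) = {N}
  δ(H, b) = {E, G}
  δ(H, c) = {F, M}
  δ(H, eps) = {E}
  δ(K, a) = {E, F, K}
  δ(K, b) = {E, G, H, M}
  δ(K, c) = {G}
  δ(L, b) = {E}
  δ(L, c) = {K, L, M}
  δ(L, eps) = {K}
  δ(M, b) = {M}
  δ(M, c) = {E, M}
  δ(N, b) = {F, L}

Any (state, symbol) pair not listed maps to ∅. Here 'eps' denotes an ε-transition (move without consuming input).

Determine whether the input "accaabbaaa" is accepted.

Start in {E}.
Read 'a': {E} → {E, K, L}.
Read 'c': {E, K, L} → {E, G, K, L, M}.
Read 'c': {E, G, K, L, M} → {E, G, K, L, M}.
Read 'a': {E, G, K, L, M} → {E, F, K, L, M, N}.
Read 'a': {E, F, K, L, M, N} → {E, F, K, L, M}.
Read 'b': {E, F, K, L, M} → {E, G, H, K, L, M, N}.
Read 'b': {E, G, H, K, L, M, N} → {E, F, G, H, K, L, M, N}.
Read 'a': {E, F, G, H, K, L, M, N} → {E, F, K, L, M, N}.
Read 'a': {E, F, K, L, M, N} → {E, F, K, L, M}.
Read 'a': {E, F, K, L, M} → {E, F, K, L, M}.
The final set {E, F, K, L, M} contains the accepting state M.

Yes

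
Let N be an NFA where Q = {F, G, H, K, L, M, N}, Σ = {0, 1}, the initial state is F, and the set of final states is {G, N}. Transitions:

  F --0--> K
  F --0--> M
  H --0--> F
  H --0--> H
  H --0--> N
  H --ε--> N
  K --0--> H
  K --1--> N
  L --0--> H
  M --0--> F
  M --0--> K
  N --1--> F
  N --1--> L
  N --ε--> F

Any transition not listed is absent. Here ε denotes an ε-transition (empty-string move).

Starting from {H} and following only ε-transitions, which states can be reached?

Begin with {H}.
ε-move H → N; add N.
ε-move N → F; add F.

{F, H, N}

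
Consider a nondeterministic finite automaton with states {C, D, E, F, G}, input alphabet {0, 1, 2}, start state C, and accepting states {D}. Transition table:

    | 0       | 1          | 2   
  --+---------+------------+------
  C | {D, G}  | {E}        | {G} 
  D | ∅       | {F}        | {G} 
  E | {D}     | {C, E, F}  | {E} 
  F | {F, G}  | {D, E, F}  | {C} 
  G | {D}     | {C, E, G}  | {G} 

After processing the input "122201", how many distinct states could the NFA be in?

1

Start in {C}.
Read '1': C→{E}; now {E}.
Read '2': E→{E}; now {E}.
Read '2': E→{E}; now {E}.
Read '2': E→{E}; now {E}.
Read '0': E→{D}; now {D}.
Read '1': D→{F}; now {F}.
That set has 1 state.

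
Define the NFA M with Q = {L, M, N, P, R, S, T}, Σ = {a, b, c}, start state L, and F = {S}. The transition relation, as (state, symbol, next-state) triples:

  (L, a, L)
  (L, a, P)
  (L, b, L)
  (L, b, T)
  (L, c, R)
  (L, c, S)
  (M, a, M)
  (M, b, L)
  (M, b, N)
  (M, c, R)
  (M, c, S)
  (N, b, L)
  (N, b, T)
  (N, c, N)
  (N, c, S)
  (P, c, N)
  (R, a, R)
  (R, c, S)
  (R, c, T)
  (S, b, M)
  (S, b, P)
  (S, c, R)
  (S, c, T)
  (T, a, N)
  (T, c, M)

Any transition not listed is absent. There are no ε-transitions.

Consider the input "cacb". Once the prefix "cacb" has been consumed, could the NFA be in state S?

Start in {L}.
Read 'c': L→{R, S}; now {R, S}.
Read 'a': R→{R}, S→∅; now {R}.
Read 'c': R→{S, T}; now {S, T}.
Read 'b': S→{M, P}, T→∅; now {M, P}.
State S is not in {M, P}.

No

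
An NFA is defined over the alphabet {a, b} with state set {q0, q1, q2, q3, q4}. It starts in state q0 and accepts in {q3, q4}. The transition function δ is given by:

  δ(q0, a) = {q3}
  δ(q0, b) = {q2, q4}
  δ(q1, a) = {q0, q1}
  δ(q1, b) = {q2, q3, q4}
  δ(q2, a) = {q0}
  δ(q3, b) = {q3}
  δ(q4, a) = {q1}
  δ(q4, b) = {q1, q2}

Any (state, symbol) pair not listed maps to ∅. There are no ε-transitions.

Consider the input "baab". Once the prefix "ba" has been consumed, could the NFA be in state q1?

Start in {q0}.
Read 'b': {q0} → {q2, q4}.
Read 'a': {q2, q4} → {q0, q1}.
State q1 is in {q0, q1}.

Yes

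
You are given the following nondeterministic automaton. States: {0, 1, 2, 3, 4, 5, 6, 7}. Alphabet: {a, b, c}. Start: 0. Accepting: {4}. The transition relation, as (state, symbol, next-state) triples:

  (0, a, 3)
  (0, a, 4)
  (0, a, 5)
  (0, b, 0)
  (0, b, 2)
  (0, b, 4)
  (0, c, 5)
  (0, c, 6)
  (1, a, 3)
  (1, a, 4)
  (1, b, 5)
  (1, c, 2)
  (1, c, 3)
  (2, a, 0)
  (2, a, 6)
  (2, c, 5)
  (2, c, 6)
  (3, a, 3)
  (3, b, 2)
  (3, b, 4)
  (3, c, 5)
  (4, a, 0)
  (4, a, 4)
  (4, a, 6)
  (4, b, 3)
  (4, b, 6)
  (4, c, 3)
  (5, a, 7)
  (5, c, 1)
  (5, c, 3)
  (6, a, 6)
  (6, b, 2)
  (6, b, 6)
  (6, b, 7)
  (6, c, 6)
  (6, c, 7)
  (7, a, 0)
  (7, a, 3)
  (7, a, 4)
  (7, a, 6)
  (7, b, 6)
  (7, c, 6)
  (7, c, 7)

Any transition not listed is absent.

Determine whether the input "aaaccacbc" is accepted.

No

Start in {0}.
Read 'a': {0} → {3, 4, 5}.
Read 'a': {3, 4, 5} → {0, 3, 4, 6, 7}.
Read 'a': {0, 3, 4, 6, 7} → {0, 3, 4, 5, 6}.
Read 'c': {0, 3, 4, 5, 6} → {1, 3, 5, 6, 7}.
Read 'c': {1, 3, 5, 6, 7} → {1, 2, 3, 5, 6, 7}.
Read 'a': {1, 2, 3, 5, 6, 7} → {0, 3, 4, 6, 7}.
Read 'c': {0, 3, 4, 6, 7} → {3, 5, 6, 7}.
Read 'b': {3, 5, 6, 7} → {2, 4, 6, 7}.
Read 'c': {2, 4, 6, 7} → {3, 5, 6, 7}.
The final set {3, 5, 6, 7} contains no accepting state.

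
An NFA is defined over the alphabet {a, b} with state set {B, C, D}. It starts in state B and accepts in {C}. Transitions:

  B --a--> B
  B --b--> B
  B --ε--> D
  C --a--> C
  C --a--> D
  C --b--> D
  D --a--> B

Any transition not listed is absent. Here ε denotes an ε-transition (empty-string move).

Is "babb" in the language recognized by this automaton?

No

Start: ε-closure({B}) = {B, D}.
Read 'b': {B, D} → {B, D}.
Read 'a': {B, D} → {B, D}.
Read 'b': {B, D} → {B, D}.
Read 'b': {B, D} → {B, D}.
The final set {B, D} contains no accepting state.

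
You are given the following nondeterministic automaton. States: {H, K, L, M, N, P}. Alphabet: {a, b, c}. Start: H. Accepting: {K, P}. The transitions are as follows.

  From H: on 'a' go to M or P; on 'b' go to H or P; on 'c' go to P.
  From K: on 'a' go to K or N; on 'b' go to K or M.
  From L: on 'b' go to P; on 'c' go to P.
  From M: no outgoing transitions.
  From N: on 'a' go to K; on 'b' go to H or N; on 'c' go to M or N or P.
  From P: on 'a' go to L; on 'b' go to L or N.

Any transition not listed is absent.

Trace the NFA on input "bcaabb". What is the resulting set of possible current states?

Start in {H}.
Read 'b': H→{H, P}; now {H, P}.
Read 'c': H→{P}, P→∅; now {P}.
Read 'a': P→{L}; now {L}.
Read 'a': L→∅; now ∅.
The set is empty and remains empty for the remaining 2 symbols.

∅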